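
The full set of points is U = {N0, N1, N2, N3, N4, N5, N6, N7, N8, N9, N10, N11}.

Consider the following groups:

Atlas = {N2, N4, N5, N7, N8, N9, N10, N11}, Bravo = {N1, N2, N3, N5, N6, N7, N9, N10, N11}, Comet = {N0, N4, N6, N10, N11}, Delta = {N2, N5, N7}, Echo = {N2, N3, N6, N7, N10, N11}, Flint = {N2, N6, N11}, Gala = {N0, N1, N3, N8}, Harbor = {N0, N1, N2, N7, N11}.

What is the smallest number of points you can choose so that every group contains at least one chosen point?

2

The 2 points {N0, N2} hit every group.
The groups Comet, Delta are pairwise disjoint, so any hitting set needs a separate point for each — at least 2. Hence 2 is optimal.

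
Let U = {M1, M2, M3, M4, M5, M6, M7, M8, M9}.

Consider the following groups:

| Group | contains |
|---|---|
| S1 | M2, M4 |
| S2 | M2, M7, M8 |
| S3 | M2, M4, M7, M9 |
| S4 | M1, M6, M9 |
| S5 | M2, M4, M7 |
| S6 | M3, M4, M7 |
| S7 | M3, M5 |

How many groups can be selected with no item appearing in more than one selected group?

S4, S5, S7 are pairwise disjoint (S4={M1,M6,M9}; S5={M2,M4,M7}; S7={M3,M5}).
Every remaining group overlaps one of these, and no 4 of the listed groups are pairwise disjoint, so 3 is the maximum.

3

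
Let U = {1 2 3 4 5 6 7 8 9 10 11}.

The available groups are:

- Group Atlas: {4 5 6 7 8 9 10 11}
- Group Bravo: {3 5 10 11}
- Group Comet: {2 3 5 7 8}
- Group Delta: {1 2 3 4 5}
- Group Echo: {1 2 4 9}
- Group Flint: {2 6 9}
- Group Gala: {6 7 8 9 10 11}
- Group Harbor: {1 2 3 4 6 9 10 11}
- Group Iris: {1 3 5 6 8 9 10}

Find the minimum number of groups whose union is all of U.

2

Atlas and Delta cover everything between them: the union {1, 2, 3, 4, 5, 6, 7, 8, 9, 10, 11} is all of U.
No single group has all 11 elements (the largest, Atlas, has 8), so 2 is optimal.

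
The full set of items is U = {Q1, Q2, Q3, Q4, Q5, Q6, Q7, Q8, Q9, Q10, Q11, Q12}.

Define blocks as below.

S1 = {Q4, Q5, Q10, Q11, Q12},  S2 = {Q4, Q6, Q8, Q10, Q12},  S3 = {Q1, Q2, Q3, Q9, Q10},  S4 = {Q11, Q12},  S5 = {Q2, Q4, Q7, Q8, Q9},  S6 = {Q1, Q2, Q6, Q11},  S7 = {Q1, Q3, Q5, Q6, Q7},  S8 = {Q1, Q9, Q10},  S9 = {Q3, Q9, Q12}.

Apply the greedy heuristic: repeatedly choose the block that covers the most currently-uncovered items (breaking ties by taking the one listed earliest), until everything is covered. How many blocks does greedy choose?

4

Greedy: pick S1 (covers 5 new) → pick S3 (covers 4 new) → pick S2 (covers 2 new) → pick S5 (covers 1 new). Total picks: 4.
(The true minimum cover uses only 3 blocks, so greedy is not optimal here.)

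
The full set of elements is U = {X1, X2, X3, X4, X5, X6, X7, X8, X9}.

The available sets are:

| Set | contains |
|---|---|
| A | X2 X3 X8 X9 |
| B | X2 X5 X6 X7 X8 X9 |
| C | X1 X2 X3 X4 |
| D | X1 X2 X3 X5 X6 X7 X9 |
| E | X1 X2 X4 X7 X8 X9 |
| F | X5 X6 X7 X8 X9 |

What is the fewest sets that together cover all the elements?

C and F cover everything between them: the union {X1, X2, X3, X4, X5, X6, X7, X8, X9} is all of U.
No single set has all 9 elements (the largest, D, has 7), so 2 is optimal.

2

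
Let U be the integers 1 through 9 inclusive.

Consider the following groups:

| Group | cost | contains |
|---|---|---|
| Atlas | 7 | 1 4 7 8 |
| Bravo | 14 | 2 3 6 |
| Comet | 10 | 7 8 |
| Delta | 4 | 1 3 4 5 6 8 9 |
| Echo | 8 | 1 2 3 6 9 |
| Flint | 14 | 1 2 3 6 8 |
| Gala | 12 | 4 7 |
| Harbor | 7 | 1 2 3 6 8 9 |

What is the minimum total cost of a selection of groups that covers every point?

18

Atlas, Delta, Harbor together cover every point (Atlas ∪ Delta ∪ Harbor = {1, 2, 3, 4, 5, 6, 7, 8, 9}); total cost 7 + 4 + 7 = 18.
No covering selection has total cost below 18.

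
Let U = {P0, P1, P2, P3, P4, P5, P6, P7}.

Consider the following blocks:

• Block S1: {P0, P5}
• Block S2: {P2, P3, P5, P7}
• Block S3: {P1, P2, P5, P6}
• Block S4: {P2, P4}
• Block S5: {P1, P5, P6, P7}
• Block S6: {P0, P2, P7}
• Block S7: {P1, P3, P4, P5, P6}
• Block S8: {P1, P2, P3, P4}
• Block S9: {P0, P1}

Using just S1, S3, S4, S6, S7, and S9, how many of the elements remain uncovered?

0

Union of S1, S3, S4, S6, S7, S9 = {P0, P1, P2, P3, P4, P5, P6, P7} — that's every element, so 0 are uncovered.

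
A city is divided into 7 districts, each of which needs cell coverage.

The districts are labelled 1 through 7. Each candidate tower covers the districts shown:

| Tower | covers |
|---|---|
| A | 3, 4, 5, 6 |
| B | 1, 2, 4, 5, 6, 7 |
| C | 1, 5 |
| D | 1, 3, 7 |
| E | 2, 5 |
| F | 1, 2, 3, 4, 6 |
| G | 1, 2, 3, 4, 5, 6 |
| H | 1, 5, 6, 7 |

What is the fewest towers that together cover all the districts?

2

G and H together: G ∪ H = {1, 2, 3, 4, 5, 6, 7} — every district is covered.
No single tower has all 7 districts (the largest, B, has 6), so 2 is optimal.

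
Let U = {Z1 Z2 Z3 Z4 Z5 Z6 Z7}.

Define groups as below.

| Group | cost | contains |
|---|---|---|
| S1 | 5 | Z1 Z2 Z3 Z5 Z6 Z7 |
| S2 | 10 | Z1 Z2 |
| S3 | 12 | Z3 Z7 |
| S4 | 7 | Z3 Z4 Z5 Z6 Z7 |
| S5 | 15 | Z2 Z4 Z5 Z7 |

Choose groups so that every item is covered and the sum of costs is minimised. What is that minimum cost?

12

S1, S4 together cover every item (S1 ∪ S4 = {Z1, Z2, Z3, Z4, Z5, Z6, Z7}); total cost 5 + 7 = 12.
No covering selection has total cost below 12.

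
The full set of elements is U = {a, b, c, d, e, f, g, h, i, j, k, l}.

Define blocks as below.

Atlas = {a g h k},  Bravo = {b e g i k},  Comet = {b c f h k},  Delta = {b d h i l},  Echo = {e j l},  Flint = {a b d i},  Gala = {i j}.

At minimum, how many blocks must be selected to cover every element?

Atlas and Comet and Delta and Echo together: Atlas ∪ Comet ∪ Delta ∪ Echo = {a, b, c, d, e, f, g, h, i, j, k, l} — every element is covered.
Only Comet contains c, so Comet is forced; the remaining 7 elements need at least 3 more blocks (each remaining block adds at most 3) — so at least 4 blocks are needed, and 4 is optimal.

4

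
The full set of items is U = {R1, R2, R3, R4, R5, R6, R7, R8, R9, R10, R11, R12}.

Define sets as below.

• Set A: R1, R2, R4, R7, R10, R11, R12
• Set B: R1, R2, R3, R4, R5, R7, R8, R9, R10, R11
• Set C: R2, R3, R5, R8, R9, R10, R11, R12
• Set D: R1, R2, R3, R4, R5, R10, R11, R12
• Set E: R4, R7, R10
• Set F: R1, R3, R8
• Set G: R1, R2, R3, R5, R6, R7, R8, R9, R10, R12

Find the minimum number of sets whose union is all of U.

2

Take {D, G}. Their union is {R1, R2, R3, R4, R5, R6, R7, R8, R9, R10, R11, R12}, which is all 12 items.
No single set has all 12 items (the largest, B, has 10), so 2 is optimal.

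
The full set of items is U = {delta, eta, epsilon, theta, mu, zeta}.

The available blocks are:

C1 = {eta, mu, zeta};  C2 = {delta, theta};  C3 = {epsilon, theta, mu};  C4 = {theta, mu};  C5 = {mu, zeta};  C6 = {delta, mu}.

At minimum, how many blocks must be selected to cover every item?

3

C1, C3, and C6 cover everything between them: the union {delta, eta, epsilon, theta, mu, zeta} is all of U.
Only C1 contains eta, so C1 is forced; the remaining 3 items need at least 2 more blocks (each remaining block adds at most 2) — so at least 3 blocks are needed, and 3 is optimal.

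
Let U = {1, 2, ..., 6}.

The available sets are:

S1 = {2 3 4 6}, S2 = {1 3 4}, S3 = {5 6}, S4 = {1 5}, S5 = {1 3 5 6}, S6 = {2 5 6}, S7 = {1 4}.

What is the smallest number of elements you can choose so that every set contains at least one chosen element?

The 2 elements {1, 6} hit every set.
The sets S3, S7 are pairwise disjoint, so any hitting set needs a separate element for each — at least 2. Hence 2 is optimal.

2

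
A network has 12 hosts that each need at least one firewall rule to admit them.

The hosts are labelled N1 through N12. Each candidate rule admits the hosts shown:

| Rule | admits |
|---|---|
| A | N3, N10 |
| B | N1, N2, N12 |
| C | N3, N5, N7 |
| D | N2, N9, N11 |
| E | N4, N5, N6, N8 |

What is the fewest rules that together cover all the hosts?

Take {A, B, C, D, E}. Their union is {N1, N2, N3, N4, N5, N6, N7, N8, N9, N10, N11, N12}, which is all 12 hosts.
No 4 of the 5 rules cover everything (all 5 combinations miss at least one host), so 5 is optimal.

5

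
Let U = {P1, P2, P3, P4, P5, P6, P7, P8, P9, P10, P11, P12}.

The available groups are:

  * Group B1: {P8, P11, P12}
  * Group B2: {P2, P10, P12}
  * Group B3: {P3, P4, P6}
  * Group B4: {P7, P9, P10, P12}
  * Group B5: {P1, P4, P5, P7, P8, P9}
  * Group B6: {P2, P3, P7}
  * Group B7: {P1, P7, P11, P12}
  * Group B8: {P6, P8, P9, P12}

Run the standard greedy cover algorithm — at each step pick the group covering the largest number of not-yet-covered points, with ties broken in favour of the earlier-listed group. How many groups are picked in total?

Greedy: pick B5 (covers 6 new) → pick B2 (covers 3 new) → pick B3 (covers 2 new) → pick B1 (covers 1 new). Total picks: 4.

4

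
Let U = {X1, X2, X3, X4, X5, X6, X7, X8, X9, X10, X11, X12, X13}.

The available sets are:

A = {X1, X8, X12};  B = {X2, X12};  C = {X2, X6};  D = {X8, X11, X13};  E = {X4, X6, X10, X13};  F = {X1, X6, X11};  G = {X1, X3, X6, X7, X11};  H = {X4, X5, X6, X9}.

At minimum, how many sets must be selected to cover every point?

5

A and C and E and G and H together: A ∪ C ∪ E ∪ G ∪ H = {X1, X2, X3, X4, X5, X6, X7, X8, X9, X10, X11, X12, X13} — every point is covered.
No 4 of the 8 sets cover everything (all 70 combinations miss at least one point), so 5 is optimal.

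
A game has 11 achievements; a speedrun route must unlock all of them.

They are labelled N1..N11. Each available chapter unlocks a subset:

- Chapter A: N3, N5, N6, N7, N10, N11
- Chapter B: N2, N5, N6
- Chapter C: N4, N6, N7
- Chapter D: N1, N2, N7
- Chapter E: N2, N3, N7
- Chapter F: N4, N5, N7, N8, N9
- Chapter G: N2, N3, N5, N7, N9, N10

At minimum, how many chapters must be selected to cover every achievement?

3

A and D and F together: A ∪ D ∪ F = {N1, N2, N3, N4, N5, N6, N7, N8, N9, N10, N11} — every achievement is covered.
Only D contains N1, so D is forced; the remaining 8 achievements need at least 2 more chapters (each remaining chapter adds at most 5) — so at least 3 chapters are needed, and 3 is optimal.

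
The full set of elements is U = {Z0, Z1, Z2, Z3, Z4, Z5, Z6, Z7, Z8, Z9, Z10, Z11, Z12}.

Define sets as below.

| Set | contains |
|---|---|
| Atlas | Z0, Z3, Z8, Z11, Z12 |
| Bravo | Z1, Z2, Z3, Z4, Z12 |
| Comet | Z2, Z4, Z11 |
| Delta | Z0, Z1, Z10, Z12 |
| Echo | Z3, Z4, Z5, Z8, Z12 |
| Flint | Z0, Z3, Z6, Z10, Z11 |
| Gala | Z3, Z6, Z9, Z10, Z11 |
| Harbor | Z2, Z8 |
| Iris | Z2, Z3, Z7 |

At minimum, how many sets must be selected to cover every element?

Delta and Echo and Gala and Iris together: Delta ∪ Echo ∪ Gala ∪ Iris = {Z0, Z1, Z2, Z3, Z4, Z5, Z6, Z7, Z8, Z9, Z10, Z11, Z12} — every element is covered.
Only Iris contains Z7, so Iris is forced; the remaining 10 elements need at least 3 more sets (each remaining set adds at most 4) — so at least 4 sets are needed, and 4 is optimal.

4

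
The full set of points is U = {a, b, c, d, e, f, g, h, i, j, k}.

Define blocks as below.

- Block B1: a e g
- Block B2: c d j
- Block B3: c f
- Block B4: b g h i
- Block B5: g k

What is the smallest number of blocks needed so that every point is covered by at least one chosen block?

B1 and B2 and B3 and B4 and B5 together: B1 ∪ B2 ∪ B3 ∪ B4 ∪ B5 = {a, b, c, d, e, f, g, h, i, j, k} — every point is covered.
No 4 of the 5 blocks cover everything (all 5 combinations miss at least one point), so 5 is optimal.

5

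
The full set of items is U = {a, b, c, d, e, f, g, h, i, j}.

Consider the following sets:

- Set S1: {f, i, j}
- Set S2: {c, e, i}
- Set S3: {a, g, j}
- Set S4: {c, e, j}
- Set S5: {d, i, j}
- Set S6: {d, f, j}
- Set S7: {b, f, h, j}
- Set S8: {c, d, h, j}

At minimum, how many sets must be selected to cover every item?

Take {S2, S3, S5, S7}. Their union is {a, b, c, d, e, f, g, h, i, j}, which is all 10 items.
Only S3 contains a, so S3 is forced; the remaining 7 items need at least 3 more sets (each remaining set adds at most 3) — so at least 4 sets are needed, and 4 is optimal.

4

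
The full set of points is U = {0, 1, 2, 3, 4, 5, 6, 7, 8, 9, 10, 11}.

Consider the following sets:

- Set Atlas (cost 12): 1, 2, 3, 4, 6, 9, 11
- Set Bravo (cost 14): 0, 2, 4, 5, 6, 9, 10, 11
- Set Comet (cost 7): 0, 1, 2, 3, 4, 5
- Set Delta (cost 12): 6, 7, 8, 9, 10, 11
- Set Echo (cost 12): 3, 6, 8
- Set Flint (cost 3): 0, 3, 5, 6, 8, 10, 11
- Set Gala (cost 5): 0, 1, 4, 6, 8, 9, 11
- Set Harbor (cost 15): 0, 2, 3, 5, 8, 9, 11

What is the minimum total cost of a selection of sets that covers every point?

19

Comet, Delta together cover every point (Comet ∪ Delta = {0, 1, 2, 3, 4, 5, 6, 7, 8, 9, 10, 11}); total cost 7 + 12 = 19.
The greedy pick Flint, Gala, Comet, Delta costs 27; no covering selection beats 19.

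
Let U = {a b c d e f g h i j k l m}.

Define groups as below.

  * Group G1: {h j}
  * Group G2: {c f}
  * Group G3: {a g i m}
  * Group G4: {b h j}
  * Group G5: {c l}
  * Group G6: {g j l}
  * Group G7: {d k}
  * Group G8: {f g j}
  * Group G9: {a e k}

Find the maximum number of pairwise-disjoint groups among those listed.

G3, G4, G5, G7 are pairwise disjoint (G3={a,g,i,m}; G4={b,h,j}; G5={c,l}; G7={d,k}).
Every remaining group overlaps one of these, and no 5 of the listed groups are pairwise disjoint, so 4 is the maximum.

4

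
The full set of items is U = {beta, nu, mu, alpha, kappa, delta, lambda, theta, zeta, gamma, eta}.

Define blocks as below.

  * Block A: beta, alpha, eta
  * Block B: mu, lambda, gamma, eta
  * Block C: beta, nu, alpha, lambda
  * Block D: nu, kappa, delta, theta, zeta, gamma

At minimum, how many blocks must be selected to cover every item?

3

B and C and D together: B ∪ C ∪ D = {beta, nu, mu, alpha, kappa, delta, lambda, theta, zeta, gamma, eta} — every item is covered.
Only B contains mu, so B is forced; the remaining 7 items need at least 2 more blocks (each remaining block adds at most 5) — so at least 3 blocks are needed, and 3 is optimal.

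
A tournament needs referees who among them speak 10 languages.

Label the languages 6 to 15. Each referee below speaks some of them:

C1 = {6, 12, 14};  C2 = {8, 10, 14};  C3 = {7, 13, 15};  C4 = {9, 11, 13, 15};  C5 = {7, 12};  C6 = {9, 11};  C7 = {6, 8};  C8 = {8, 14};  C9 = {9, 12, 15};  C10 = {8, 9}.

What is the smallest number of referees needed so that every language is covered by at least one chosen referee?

C1 and C2 and C3 and C6 together: C1 ∪ C2 ∪ C3 ∪ C6 = {6, 7, 8, 9, 10, 11, 12, 13, 14, 15} — every language is covered.
No 3 of the 10 referees cover everything (all 120 combinations miss at least one language), so 4 is optimal.

4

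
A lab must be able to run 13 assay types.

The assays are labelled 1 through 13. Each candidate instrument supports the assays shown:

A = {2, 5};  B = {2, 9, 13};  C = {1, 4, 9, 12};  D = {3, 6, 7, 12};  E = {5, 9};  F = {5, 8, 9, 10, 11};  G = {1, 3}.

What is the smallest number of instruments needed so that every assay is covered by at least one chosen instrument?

4

Take {B, C, D, F}. Their union is {1, 2, 3, 4, 5, 6, 7, 8, 9, 10, 11, 12, 13}, which is all 13 assays.
Only C contains 4, so C is forced; the remaining 9 assays need at least 3 more instruments (each remaining instrument adds at most 4) — so at least 4 instruments are needed, and 4 is optimal.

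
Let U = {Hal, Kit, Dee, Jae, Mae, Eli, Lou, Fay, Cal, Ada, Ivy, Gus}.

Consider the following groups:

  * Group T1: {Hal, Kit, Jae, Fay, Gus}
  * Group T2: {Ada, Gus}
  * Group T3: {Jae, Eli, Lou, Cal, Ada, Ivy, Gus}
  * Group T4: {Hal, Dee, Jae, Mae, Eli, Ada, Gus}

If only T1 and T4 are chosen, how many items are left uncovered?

3

Union of T1, T4 = {Hal, Kit, Dee, Jae, Mae, Eli, Fay, Ada, Gus}.
Not covered: Lou, Cal, Ivy — 3 items.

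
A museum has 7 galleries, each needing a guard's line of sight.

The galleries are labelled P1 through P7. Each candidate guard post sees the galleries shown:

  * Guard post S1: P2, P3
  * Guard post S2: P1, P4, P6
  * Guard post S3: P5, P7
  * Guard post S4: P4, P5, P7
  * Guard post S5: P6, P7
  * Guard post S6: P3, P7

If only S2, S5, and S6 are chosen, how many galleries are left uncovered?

Union of S2, S5, S6 = {P1, P3, P4, P6, P7}.
Not covered: P2, P5 — 2 galleries.

2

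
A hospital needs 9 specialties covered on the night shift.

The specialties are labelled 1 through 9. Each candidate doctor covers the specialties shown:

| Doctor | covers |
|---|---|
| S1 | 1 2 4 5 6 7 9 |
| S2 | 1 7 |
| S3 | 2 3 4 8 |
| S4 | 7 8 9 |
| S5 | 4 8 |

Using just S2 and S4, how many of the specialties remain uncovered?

5

Union of S2, S4 = {1, 7, 8, 9}.
Not covered: 2, 3, 4, 5, 6 — 5 specialties.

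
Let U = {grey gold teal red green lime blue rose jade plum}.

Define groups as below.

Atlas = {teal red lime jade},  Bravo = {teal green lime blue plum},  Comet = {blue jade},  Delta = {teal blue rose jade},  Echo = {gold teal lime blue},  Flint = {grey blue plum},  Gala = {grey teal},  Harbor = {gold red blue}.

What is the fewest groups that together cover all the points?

4

Bravo, Delta, Flint, and Harbor cover everything between them: the union {grey, gold, teal, red, green, lime, blue, rose, jade, plum} is all of U.
Only Bravo contains green, so Bravo is forced; the remaining 5 points need at least 3 more groups (each remaining group adds at most 2) — so at least 4 groups are needed, and 4 is optimal.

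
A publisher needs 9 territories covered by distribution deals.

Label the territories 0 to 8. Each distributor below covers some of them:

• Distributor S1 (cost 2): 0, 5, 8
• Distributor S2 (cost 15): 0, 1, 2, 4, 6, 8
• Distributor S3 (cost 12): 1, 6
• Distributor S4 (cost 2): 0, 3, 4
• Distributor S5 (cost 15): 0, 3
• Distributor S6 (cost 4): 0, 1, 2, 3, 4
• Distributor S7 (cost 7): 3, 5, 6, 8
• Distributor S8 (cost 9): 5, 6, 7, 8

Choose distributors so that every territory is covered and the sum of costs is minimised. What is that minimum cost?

13

S6, S8 together cover every territory (S6 ∪ S8 = {0, 1, 2, 3, 4, 5, 6, 7, 8}); total cost 4 + 9 = 13.
The greedy pick S1, S4, S6, S8 costs 17; no covering selection beats 13.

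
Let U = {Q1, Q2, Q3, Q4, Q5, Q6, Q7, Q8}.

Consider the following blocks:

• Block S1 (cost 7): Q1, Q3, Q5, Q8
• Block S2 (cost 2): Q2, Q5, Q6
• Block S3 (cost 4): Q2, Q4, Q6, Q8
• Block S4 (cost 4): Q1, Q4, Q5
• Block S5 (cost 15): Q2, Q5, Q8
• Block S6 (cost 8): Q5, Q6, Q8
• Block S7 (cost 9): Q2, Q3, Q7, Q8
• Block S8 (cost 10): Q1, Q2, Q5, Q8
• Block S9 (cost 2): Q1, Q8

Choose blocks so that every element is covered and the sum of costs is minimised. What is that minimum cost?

15

S2, S4, S7 together cover every element (S2 ∪ S4 ∪ S7 = {Q1, Q2, Q3, Q4, Q5, Q6, Q7, Q8}); total cost 2 + 4 + 9 = 15.
The greedy pick S2, S9, S3, S7 costs 17; no covering selection beats 15.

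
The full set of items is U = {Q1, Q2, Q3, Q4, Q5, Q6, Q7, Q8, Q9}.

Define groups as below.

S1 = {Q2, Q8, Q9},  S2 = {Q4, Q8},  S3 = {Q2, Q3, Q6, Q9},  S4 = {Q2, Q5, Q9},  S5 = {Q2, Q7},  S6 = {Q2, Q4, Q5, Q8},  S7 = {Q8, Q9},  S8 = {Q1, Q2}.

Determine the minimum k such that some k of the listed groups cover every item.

S3, S5, S6, and S8 cover everything between them: the union {Q1, Q2, Q3, Q4, Q5, Q6, Q7, Q8, Q9} is all of U.
Only S8 contains Q1, so S8 is forced; the remaining 7 items need at least 3 more groups (each remaining group adds at most 3) — so at least 4 groups are needed, and 4 is optimal.

4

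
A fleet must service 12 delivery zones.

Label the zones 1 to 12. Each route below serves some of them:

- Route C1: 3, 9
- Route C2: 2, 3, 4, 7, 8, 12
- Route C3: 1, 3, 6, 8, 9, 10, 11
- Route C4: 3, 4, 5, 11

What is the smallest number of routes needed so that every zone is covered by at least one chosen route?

3

C2 and C3 and C4 together: C2 ∪ C3 ∪ C4 = {1, 2, 3, 4, 5, 6, 7, 8, 9, 10, 11, 12} — every zone is covered.
Only C3 contains 1, so C3 is forced; the remaining 5 zones need at least 2 more routes (each remaining route adds at most 4) — so at least 3 routes are needed, and 3 is optimal.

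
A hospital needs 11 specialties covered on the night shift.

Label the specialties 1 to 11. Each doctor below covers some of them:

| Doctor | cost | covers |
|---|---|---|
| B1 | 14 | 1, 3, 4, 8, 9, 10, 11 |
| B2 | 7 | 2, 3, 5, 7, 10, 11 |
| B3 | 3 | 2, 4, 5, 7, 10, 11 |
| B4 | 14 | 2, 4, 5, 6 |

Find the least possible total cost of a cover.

B1, B3, B4 together cover every specialty (B1 ∪ B3 ∪ B4 = {1, 2, 3, 4, 5, 6, 7, 8, 9, 10, 11}); total cost 14 + 3 + 14 = 31.
No covering selection has total cost below 31.

31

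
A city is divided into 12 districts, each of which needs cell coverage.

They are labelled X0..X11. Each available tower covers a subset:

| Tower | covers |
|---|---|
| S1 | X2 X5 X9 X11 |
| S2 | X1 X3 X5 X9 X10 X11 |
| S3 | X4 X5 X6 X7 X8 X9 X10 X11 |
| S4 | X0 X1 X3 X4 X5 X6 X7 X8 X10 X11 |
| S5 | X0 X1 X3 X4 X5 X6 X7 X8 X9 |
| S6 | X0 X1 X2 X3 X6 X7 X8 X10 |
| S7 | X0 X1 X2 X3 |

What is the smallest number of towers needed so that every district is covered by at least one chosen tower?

S3 and S7 together: S3 ∪ S7 = {X0, X1, X2, X3, X4, X5, X6, X7, X8, X9, X10, X11} — every district is covered.
No single tower has all 12 districts (the largest, S4, has 10), so 2 is optimal.

2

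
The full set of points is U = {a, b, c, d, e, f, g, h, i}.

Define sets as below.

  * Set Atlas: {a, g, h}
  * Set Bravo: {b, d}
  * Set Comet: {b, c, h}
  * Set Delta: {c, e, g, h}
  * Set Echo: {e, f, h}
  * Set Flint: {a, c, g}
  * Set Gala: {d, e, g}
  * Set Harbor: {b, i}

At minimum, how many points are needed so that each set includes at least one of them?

3

The 3 points {b, f, g} hit every set.
The sets Bravo, Echo, Flint are pairwise disjoint, so any hitting set needs a separate point for each — at least 3. Hence 3 is optimal.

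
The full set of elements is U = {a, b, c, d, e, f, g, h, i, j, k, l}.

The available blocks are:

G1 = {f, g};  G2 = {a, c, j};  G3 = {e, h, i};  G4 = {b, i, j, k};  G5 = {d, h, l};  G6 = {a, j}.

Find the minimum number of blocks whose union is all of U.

5

Take {G1, G2, G3, G4, G5}. Their union is {a, b, c, d, e, f, g, h, i, j, k, l}, which is all 12 elements.
No 4 of the 6 blocks cover everything (all 15 combinations miss at least one element), so 5 is optimal.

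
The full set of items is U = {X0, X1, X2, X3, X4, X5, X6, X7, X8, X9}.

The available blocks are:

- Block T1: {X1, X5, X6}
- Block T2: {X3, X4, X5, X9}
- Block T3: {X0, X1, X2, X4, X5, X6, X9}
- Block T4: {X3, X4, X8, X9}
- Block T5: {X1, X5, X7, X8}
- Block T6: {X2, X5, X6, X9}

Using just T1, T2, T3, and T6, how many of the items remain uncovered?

2

Union of T1, T2, T3, T6 = {X0, X1, X2, X3, X4, X5, X6, X9}.
Not covered: X7, X8 — 2 items.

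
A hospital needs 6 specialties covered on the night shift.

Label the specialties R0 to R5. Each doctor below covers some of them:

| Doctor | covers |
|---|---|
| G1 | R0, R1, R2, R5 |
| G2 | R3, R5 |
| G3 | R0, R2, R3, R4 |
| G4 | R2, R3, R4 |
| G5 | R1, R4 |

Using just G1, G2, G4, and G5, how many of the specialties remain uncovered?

0

Union of G1, G2, G4, G5 = {R0, R1, R2, R3, R4, R5} — that's every specialty, so 0 are uncovered.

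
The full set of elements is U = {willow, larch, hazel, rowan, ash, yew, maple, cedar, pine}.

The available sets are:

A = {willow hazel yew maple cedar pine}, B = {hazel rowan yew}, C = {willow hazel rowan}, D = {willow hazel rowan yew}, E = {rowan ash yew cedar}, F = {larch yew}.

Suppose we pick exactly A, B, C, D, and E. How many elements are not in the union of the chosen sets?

Union of A, B, C, D, E = {willow, hazel, rowan, ash, yew, maple, cedar, pine}.
Not covered: larch — 1 element.

1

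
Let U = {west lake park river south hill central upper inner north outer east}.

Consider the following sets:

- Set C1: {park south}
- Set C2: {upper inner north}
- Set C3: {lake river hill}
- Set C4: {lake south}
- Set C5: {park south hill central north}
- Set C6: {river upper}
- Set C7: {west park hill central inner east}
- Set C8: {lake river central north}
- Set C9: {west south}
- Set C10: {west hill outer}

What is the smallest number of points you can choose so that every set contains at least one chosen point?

4

The 4 points {river, south, hill, north} hit every set.
No choice of 3 points meets every set, so 4 is the minimum.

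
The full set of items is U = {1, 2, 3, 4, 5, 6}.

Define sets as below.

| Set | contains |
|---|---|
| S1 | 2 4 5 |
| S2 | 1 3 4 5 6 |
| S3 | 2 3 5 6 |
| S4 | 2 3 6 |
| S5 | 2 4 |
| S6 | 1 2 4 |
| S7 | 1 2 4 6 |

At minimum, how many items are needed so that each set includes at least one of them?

The 2 items {4, 6} hit every set.
No single item lies in every set, so at least 2 are needed and 2 is optimal.

2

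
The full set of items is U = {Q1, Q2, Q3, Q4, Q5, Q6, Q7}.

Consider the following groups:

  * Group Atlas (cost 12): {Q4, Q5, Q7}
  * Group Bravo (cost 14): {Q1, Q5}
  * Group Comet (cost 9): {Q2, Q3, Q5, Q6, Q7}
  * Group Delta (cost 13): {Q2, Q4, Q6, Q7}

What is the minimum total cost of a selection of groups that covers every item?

Atlas, Bravo, Comet together cover every item (Atlas ∪ Bravo ∪ Comet = {Q1, Q2, Q3, Q4, Q5, Q6, Q7}); total cost 12 + 14 + 9 = 35.
No covering selection has total cost below 35.

35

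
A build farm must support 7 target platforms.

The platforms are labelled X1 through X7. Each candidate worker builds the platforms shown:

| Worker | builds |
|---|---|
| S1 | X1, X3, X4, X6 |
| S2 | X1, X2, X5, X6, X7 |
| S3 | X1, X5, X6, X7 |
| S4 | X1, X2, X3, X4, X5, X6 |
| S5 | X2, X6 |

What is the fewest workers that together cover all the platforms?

S2 and S4 together: S2 ∪ S4 = {X1, X2, X3, X4, X5, X6, X7} — every platform is covered.
No single worker has all 7 platforms (the largest, S4, has 6), so 2 is optimal.

2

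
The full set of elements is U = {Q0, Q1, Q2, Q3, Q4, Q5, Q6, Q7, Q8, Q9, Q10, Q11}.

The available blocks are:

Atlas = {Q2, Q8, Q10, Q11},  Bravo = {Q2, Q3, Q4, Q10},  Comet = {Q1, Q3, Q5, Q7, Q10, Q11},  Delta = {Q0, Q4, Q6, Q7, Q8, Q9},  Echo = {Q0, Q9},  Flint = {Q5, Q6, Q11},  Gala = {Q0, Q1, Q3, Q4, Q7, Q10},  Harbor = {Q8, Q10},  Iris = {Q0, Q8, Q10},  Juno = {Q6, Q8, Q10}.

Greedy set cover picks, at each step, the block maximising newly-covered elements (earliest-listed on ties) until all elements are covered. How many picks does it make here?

Greedy: pick Comet (covers 6 new) → pick Delta (covers 5 new) → pick Atlas (covers 1 new). Total picks: 3.

3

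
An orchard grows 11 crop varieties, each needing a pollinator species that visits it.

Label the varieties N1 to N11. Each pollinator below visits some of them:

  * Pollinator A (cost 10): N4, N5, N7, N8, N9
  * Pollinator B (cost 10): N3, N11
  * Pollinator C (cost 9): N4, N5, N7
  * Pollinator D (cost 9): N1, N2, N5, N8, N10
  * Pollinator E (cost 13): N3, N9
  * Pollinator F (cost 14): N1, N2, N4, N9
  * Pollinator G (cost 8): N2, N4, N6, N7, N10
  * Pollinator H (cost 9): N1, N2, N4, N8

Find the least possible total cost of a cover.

37

A, B, D, G together cover every variety (A ∪ B ∪ D ∪ G = {N1, N2, N3, N4, N5, N6, N7, N8, N9, N10, N11}); total cost 10 + 10 + 9 + 8 = 37.
No covering selection has total cost below 37.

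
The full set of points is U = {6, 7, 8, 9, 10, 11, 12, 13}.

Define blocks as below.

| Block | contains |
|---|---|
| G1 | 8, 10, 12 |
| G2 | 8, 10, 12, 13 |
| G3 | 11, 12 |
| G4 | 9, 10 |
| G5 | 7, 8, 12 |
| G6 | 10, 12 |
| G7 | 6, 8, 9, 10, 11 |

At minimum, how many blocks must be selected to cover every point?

G2, G5, and G7 cover everything between them: the union {6, 7, 8, 9, 10, 11, 12, 13} is all of U.
Only G7 contains 6, so G7 is forced; the remaining 3 points need at least 2 more blocks (each remaining block adds at most 2) — so at least 3 blocks are needed, and 3 is optimal.

3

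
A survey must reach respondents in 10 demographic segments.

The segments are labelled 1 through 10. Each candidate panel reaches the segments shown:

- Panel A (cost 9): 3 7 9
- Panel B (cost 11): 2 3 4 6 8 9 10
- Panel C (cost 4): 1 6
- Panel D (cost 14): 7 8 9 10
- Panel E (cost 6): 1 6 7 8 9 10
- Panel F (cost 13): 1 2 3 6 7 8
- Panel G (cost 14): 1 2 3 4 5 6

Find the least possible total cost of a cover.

E, G together cover every segment (E ∪ G = {1, 2, 3, 4, 5, 6, 7, 8, 9, 10}); total cost 6 + 14 = 20.
No covering selection has total cost below 20.

20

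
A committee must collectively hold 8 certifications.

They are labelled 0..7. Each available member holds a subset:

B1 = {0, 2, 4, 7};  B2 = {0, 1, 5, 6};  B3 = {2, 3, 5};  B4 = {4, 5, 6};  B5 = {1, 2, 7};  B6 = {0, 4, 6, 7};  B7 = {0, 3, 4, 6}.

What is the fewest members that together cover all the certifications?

B1 and B2 and B3 together: B1 ∪ B2 ∪ B3 = {0, 1, 2, 3, 4, 5, 6, 7} — every certification is covered.
No 2 of the 7 members cover everything (all 21 combinations miss at least one certification), so 3 is optimal.

3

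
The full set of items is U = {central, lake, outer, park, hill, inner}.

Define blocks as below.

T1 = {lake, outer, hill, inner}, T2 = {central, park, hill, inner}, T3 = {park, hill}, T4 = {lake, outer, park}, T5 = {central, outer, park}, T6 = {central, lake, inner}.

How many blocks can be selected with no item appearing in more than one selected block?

2

T3, T6 are pairwise disjoint (T3={park,hill}; T6={central,lake,inner}).
Every remaining block overlaps one of these, and no 3 of the listed blocks are pairwise disjoint, so 2 is the maximum.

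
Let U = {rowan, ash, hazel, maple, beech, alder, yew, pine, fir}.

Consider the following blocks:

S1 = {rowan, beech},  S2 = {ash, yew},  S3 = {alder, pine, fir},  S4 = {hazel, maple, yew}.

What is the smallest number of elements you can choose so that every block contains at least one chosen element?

Take H = {rowan, alder, yew}. Each listed block contains at least one of these, so H is a hitting set of size 3.
The blocks S1, S2, S3 are pairwise disjoint, so any hitting set needs a separate element for each — at least 3. Hence 3 is optimal.

3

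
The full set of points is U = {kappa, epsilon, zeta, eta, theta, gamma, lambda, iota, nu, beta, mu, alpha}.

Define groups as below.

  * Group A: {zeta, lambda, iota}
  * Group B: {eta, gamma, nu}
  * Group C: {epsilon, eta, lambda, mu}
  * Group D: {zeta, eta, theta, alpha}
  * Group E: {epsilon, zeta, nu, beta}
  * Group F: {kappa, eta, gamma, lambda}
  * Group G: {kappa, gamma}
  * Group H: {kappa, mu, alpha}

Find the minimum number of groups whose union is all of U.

A and C and D and E and F together: A ∪ C ∪ D ∪ E ∪ F = {kappa, epsilon, zeta, eta, theta, gamma, lambda, iota, nu, beta, mu, alpha} — every point is covered.
No 4 of the 8 groups cover everything (all 70 combinations miss at least one point), so 5 is optimal.

5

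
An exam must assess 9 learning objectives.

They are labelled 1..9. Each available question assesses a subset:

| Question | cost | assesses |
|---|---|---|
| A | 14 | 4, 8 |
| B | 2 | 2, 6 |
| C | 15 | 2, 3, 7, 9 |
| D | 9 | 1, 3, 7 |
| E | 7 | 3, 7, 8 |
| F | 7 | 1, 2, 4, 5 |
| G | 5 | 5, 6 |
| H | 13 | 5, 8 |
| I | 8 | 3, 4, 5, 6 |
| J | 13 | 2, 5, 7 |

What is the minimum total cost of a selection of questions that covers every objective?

B, C, E, F together cover every objective (B ∪ C ∪ E ∪ F = {1, 2, 3, 4, 5, 6, 7, 8, 9}); total cost 2 + 15 + 7 + 7 = 31.
No covering selection has total cost below 31.

31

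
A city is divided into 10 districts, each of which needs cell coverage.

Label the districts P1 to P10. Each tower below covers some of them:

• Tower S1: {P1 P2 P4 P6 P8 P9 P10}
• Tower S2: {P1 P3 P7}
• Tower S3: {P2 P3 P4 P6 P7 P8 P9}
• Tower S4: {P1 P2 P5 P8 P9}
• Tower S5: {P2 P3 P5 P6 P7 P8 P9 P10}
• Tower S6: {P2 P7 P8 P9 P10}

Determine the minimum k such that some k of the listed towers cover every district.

2

Take {S1, S5}. Their union is {P1, P2, P3, P4, P5, P6, P7, P8, P9, P10}, which is all 10 districts.
No single tower has all 10 districts (the largest, S5, has 8), so 2 is optimal.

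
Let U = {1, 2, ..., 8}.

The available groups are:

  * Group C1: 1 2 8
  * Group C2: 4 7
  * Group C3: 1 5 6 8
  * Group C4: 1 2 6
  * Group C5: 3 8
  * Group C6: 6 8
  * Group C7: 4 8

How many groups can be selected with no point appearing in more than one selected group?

3

C2, C4, C5 are pairwise disjoint (C2={4,7}; C4={1,2,6}; C5={3,8}).
Every remaining group overlaps one of these, and no 4 of the listed groups are pairwise disjoint, so 3 is the maximum.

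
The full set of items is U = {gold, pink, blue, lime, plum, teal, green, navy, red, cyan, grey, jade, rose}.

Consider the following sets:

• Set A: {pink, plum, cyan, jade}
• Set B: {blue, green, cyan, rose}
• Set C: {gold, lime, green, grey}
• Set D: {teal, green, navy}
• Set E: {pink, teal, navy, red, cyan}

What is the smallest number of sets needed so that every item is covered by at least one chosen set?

4

A, B, C, and E cover everything between them: the union {gold, pink, blue, lime, plum, teal, green, navy, red, cyan, grey, jade, rose} is all of U.
Only B contains blue, so B is forced; the remaining 9 items need at least 3 more sets (each remaining set adds at most 4) — so at least 4 sets are needed, and 4 is optimal.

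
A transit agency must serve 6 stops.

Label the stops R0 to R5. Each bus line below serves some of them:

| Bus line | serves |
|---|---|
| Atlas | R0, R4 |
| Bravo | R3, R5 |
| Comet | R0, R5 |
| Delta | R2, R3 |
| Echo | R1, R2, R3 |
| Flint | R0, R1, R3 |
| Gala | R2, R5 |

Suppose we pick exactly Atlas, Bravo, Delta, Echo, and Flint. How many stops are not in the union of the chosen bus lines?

0

Union of Atlas, Bravo, Delta, Echo, Flint = {R0, R1, R2, R3, R4, R5} — that's every stop, so 0 are uncovered.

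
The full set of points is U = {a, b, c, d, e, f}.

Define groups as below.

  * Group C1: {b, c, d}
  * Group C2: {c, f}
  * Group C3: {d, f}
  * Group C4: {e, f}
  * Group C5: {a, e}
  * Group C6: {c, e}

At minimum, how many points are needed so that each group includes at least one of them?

H = {a, c, f} meets every group (each contains at least one member of H), and |H| = 3.
No choice of 2 points meets every group, so 3 is the minimum.

3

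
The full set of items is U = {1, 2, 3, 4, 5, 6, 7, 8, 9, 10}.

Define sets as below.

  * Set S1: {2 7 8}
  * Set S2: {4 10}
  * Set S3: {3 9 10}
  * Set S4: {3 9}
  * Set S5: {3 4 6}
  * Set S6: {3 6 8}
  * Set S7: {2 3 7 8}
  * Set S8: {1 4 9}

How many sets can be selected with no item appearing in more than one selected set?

3

S1, S2, S4 are pairwise disjoint (S1={2,7,8}; S2={4,10}; S4={3,9}).
Every remaining set overlaps one of these, and no 4 of the listed sets are pairwise disjoint, so 3 is the maximum.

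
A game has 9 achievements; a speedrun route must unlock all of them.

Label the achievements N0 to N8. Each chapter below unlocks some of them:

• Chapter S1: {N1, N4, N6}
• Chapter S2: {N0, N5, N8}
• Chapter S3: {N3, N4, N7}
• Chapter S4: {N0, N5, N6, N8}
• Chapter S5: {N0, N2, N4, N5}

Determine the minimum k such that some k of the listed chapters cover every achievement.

Take {S1, S3, S4, S5}. Their union is {N0, N1, N2, N3, N4, N5, N6, N7, N8}, which is all 9 achievements.
Only S5 contains N2, so S5 is forced; the remaining 5 achievements need at least 3 more chapters (each remaining chapter adds at most 2) — so at least 4 chapters are needed, and 4 is optimal.

4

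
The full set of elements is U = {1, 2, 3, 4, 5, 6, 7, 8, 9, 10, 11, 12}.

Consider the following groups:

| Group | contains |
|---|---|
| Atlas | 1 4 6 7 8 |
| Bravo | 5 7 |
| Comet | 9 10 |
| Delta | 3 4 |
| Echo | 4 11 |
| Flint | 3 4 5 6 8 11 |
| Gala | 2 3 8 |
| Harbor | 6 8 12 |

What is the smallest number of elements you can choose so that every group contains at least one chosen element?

4

H = {4, 5, 8, 10} meets every group (each contains at least one member of H), and |H| = 4.
The groups Bravo, Comet, Delta, Harbor are pairwise disjoint, so any hitting set needs a separate element for each — at least 4. Hence 4 is optimal.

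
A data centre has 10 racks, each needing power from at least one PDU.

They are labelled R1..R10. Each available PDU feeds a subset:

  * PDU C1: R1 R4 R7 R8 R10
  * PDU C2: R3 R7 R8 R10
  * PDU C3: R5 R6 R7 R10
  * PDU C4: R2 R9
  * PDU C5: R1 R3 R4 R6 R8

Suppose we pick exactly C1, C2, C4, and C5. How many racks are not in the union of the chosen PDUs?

Union of C1, C2, C4, C5 = {R1, R2, R3, R4, R6, R7, R8, R9, R10}.
Not covered: R5 — 1 rack.

1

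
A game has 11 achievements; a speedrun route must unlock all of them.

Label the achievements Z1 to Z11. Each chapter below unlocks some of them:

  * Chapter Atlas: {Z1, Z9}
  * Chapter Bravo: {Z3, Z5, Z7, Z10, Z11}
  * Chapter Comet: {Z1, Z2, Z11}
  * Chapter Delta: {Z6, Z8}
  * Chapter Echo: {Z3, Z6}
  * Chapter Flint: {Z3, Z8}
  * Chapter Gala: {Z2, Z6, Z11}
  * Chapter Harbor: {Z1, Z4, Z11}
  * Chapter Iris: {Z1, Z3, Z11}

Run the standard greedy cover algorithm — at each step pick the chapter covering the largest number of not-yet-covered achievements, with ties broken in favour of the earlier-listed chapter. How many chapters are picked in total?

5

Greedy: pick Bravo (covers 5 new) → pick Atlas (covers 2 new) → pick Delta (covers 2 new) → pick Comet (covers 1 new) → pick Harbor (covers 1 new). Total picks: 5.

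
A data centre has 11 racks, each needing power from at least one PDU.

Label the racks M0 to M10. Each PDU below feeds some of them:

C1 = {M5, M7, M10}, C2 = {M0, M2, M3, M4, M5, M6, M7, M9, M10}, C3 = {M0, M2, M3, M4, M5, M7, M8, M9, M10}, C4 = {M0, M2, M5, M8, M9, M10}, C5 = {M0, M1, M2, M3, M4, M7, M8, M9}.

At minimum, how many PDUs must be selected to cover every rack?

Take {C2, C5}. Their union is {M0, M1, M2, M3, M4, M5, M6, M7, M8, M9, M10}, which is all 11 racks.
No single PDU has all 11 racks (the largest, C2, has 9), so 2 is optimal.

2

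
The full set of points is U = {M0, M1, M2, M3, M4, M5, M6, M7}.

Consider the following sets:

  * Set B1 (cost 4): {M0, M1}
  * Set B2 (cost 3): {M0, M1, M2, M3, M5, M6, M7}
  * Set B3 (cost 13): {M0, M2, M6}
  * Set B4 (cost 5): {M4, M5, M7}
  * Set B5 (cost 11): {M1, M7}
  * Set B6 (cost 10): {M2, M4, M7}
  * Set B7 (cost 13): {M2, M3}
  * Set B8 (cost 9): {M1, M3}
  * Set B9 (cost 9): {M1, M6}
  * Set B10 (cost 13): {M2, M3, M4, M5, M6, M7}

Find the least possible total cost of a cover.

B2, B4 together cover every point (B2 ∪ B4 = {M0, M1, M2, M3, M4, M5, M6, M7}); total cost 3 + 5 = 8.
No covering selection has total cost below 8.

8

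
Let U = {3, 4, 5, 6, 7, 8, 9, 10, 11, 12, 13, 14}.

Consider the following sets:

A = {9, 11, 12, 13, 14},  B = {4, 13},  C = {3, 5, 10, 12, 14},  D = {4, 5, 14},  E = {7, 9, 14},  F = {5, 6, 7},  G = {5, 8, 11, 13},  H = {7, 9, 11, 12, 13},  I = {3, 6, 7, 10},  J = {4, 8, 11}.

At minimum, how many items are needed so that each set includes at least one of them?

4

T = {4, 7, 11, 12} meets every set (each contains at least one member of T), and |T| = 4.
No choice of 3 items meets every set, so 4 is the minimum.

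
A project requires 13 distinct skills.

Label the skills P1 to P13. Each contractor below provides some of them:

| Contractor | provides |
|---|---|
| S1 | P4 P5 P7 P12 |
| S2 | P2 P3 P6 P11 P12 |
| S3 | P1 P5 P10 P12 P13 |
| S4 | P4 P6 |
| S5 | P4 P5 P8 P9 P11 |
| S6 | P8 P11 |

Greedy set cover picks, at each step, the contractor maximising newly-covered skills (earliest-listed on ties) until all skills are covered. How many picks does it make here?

4

Greedy: pick S2 (covers 5 new) → pick S3 (covers 4 new) → pick S5 (covers 3 new) → pick S1 (covers 1 new). Total picks: 4.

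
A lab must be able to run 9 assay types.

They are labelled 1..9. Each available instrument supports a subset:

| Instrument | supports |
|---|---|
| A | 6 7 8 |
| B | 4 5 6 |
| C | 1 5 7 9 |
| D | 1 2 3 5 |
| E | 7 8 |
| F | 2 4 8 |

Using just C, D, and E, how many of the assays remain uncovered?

2

Union of C, D, E = {1, 2, 3, 5, 7, 8, 9}.
Not covered: 4, 6 — 2 assays.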